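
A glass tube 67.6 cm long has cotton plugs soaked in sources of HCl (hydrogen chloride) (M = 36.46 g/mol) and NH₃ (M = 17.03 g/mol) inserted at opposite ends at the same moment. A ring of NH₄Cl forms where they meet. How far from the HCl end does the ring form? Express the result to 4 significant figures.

27.44 cm

Graham's law gives d_HCl/d_NH₃ = rate_HCl/rate_NH₃ = √(M_NH₃/M_HCl) = √(17.03/36.46) = 0.6834.
With d_HCl + d_NH₃ = 67.6 cm, d_NH₃ = 67.6/(1 + 0.6834) = 40.16 cm.
d_HCl = 67.6 − 40.16 = 27.44 cm.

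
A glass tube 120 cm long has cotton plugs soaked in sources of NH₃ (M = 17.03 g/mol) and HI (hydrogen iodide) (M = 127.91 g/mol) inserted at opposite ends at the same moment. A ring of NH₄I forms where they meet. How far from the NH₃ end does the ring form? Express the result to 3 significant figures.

Graham's law gives d_NH₃/d_HI = rate_NH₃/rate_HI = √(M_HI/M_NH₃) = √(127.91/17.03) = 2.741.
With d_NH₃ + d_HI = 120 cm, d_HI = 120/(1 + 2.741) = 32.08 cm.
d_NH₃ = 120 − 32.08 = 87.9 cm.

87.9 cm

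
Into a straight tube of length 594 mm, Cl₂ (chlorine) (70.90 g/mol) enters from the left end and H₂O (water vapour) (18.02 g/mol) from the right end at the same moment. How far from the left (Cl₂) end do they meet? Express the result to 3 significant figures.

199 mm

The fronts meet when d_Cl₂ + d_H₂O = L with d_Cl₂/d_H₂O = √(M_H₂O/M_Cl₂) (Graham's law). Here √(M_H₂O/M_Cl₂) = √(18.02/70.90) = 0.5041.
With d_Cl₂ + d_H₂O = 594 mm, d_H₂O = 594/(1 + 0.5041) = 394.9 mm.
d_Cl₂ = 594 − 394.9 = 199 mm.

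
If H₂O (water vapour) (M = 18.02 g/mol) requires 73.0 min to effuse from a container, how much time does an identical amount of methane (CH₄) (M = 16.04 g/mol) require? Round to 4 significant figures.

By Graham's law, t_CH₄/t_H₂O = √(M_CH₄/M_H₂O) = √(16.04/18.02) = √0.8901 = 0.9435.
So the time for CH₄ is 73.0 × 0.9435 = 68.87 min.

68.87 min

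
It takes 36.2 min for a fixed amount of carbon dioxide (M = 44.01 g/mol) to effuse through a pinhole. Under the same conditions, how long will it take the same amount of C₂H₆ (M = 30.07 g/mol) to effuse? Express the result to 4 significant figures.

Graham's law gives t_C₂H₆/t_CO₂ = √(M_C₂H₆/M_CO₂) = √(30.07/44.01) = √0.6833 = 0.8266.
So the time for C₂H₆ is 36.2 × 0.8266 = 29.92 min.

29.92 min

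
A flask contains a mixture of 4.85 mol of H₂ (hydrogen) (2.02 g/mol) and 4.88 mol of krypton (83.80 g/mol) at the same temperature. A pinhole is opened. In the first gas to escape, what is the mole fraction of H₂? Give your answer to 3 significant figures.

0.865

Each component's effusion rate ∝ (its partial pressure)·(1/√M) ∝ n_i/√M_i.
So x_H₂ in the escaping gas = (n_H₂/√M_H₂) / Σ(n_i/√M_i)
= (4.85/√2.02) / (4.85/√2.02 + 4.88/√83.80) = 3.412/(3.412 + 0.5331) = 0.865.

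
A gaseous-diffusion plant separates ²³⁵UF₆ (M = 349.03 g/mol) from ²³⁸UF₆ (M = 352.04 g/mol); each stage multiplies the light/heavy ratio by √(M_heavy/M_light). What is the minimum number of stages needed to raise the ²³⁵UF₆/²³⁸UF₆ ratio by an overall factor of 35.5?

832

Single-stage factor α = √(352.04/349.03), so ln α = ½ ln(1.00862) = 0.004293.
Need α^N ≥ 35.5 ⇒ N ≥ ln(35.5) / ln α = 3.570 / 0.004293 = 831.39.
Minimum whole number of stages: N = 832.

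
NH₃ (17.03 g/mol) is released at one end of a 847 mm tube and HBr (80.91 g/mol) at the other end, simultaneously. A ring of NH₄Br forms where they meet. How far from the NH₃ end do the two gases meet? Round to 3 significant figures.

581 mm

In equal time, each gas travels a distance ∝ its rate ∝ 1/√M, so d_NH₃/d_HBr = √(M_HBr/M_NH₃) = √(80.91/17.03) = 2.180.
With d_NH₃ + d_HBr = 847 mm, d_HBr = 847/(1 + 2.180) = 266.4 mm.
d_NH₃ = 847 − 266.4 = 581 mm.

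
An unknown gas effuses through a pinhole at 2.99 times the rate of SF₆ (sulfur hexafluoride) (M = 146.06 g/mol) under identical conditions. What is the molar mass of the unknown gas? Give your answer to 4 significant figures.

16.34 g/mol

Using Graham's law: rate_X/rate_SF₆ = √(M_SF₆/M_X).
2.99 = √(146.06/M_X)
M_X = 146.06 / 2.99² = 146.06 / 8.940 = 16.34 g/mol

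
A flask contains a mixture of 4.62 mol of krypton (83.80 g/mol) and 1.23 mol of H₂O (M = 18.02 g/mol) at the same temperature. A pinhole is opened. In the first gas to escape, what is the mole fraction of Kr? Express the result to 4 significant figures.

0.6353

Effusion rate of each component ∝ n_i/√M_i (partial pressure × 1/√M).
Mole fraction of Kr in the effusate = (n_Kr/√M_Kr) / (n_Kr/√M_Kr + n_H₂O/√M_H₂O)
= (4.62/√83.80) / (4.62/√83.80 + 1.23/√18.02) = 0.5047/(0.5047 + 0.2898) = 0.6353.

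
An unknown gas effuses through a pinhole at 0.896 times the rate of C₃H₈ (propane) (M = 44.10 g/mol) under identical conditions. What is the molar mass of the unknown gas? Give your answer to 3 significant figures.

By Graham's law, rate_X/rate_C₃H₈ = √(M_C₃H₈/M_X).
0.896 = √(44.10/M_X)
M_X = 44.10 / 0.896² = 44.10 / 0.8028 = 54.9 g/mol

54.9 g/mol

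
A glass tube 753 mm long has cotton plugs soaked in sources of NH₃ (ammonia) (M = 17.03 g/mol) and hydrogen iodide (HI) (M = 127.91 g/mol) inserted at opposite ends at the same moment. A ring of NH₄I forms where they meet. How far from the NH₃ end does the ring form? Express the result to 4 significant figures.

551.7 mm

Distances travelled in equal time are proportional to diffusion rates, so d_NH₃/d_HI = √(M_HI/M_NH₃) = √(127.91/17.03) = 2.741.
With d_NH₃ + d_HI = 753 mm, d_HI = 753/(1 + 2.741) = 201.3 mm.
d_NH₃ = 753 − 201.3 = 551.7 mm.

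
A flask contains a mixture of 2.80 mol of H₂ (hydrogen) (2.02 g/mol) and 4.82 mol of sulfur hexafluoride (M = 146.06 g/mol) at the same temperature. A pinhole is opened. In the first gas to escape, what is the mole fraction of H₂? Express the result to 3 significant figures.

0.832

Rate_i ∝ x_i/√M_i (Graham's law weighted by mole fraction), so the effusate composition follows n_i/√M_i.
x_H₂(eff) = (n_H₂/√M_H₂) / (n_H₂/√M_H₂ + n_SF₆/√M_SF₆)
= (2.80/√2.02) / (2.80/√2.02 + 4.82/√146.06) = 1.970/(1.970 + 0.3988) = 0.832.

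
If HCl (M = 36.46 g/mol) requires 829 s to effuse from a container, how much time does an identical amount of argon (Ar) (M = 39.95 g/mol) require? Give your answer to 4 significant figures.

From Graham's law, t_Ar/t_HCl = √(M_Ar/M_HCl) = √(39.95/36.46) = √1.096 = 1.047.
So the time for Ar is 829 × 1.047 = 867.8 s.

867.8 s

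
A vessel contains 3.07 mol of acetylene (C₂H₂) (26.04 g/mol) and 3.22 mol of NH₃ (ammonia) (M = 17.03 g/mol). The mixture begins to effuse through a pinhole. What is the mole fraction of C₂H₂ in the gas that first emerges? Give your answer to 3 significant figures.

Rate_i ∝ x_i/√M_i (Graham's law weighted by mole fraction), so the effusate composition follows n_i/√M_i.
Mole fraction of C₂H₂ in the effusate = (n_C₂H₂/√M_C₂H₂) / (n_C₂H₂/√M_C₂H₂ + n_NH₃/√M_NH₃)
= (3.07/√26.04) / (3.07/√26.04 + 3.22/√17.03) = 0.6016/(0.6016 + 0.7803) = 0.435.

0.435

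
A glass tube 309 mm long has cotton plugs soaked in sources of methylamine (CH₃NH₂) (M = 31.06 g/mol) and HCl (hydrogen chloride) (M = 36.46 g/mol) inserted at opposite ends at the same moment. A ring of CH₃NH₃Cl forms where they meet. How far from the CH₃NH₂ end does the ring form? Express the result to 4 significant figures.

Distances travelled in equal time are proportional to diffusion rates, so d_CH₃NH₂/d_HCl = √(M_HCl/M_CH₃NH₂) = √(36.46/31.06) = 1.083.
With d_CH₃NH₂ + d_HCl = 309 mm, d_HCl = 309/(1 + 1.083) = 148.3 mm.
d_CH₃NH₂ = 309 − 148.3 = 160.7 mm.

160.7 mm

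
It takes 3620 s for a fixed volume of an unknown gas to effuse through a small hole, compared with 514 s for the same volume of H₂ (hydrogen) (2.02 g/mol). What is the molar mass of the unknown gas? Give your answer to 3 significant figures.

100 g/mol

Using Graham's law: t_X/t_H₂ = √(M_X/M_H₂).
3620/514 = 7.043 = √(M_X/2.02)
M_X = 2.02 × 7.043² = 2.02 × 49.60 = 100 g/mol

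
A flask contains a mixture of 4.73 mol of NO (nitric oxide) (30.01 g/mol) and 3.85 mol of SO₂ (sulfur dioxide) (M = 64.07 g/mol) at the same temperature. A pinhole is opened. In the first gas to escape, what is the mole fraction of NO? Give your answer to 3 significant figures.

0.642

Each component's effusion rate ∝ (its partial pressure)·(1/√M) ∝ n_i/√M_i.
So x_NO in the escaping gas = (n_NO/√M_NO) / Σ(n_i/√M_i)
= (4.73/√30.01) / (4.73/√30.01 + 3.85/√64.07) = 0.8634/(0.8634 + 0.4810) = 0.642.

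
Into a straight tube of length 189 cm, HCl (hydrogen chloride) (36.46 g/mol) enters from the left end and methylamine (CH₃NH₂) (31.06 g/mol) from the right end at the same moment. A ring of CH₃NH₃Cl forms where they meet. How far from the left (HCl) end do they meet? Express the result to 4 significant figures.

Distances travelled in equal time are proportional to diffusion rates, so d_HCl/d_CH₃NH₂ = √(M_CH₃NH₂/M_HCl) = √(31.06/36.46) = 0.9230.
With d_HCl + d_CH₃NH₂ = 189 cm, d_CH₃NH₂ = 189/(1 + 0.9230) = 98.28 cm.
d_HCl = 189 − 98.28 = 90.72 cm.

90.72 cm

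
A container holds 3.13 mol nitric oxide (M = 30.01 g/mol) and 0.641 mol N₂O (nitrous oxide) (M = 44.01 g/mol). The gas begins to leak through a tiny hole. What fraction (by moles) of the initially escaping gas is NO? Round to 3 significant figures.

0.855

The effusion rate of species i is ∝ p_i/√M_i ∝ n_i/√M_i.
Mole fraction of NO in the effusate = (n_NO/√M_NO) / (n_NO/√M_NO + n_N₂O/√M_N₂O)
= (3.13/√30.01) / (3.13/√30.01 + 0.641/√44.01) = 0.5714/(0.5714 + 0.09662) = 0.855.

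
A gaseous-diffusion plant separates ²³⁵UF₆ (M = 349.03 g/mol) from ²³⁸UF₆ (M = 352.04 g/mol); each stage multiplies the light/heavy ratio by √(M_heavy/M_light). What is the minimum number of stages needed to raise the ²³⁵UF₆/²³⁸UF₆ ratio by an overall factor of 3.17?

Single-stage factor α = √(352.04/349.03), so ln α = ½ ln(1.00862) = 0.004293.
Need α^N ≥ 3.17 ⇒ N ≥ ln(3.17) / ln α = 1.154 / 0.004293 = 268.72.
So at least 269 stages are needed.

269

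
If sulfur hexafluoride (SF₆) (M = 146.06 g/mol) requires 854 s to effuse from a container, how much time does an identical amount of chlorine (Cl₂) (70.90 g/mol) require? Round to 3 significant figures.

Using Graham's law: t_Cl₂/t_SF₆ = √(M_Cl₂/M_SF₆) = √(70.90/146.06) = √0.4854 = 0.6967.
So the time for Cl₂ is 854 × 0.6967 = 595 s.

595 s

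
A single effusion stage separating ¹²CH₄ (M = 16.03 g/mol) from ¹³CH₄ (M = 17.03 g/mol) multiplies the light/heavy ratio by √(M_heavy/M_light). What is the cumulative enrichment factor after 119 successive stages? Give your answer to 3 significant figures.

The single-stage factor is √(M_heavy/M_light), so 119 stages give [√(17.03/16.03)]^119 = (17.03/16.03)^(119/2).
= 1.06238^(119/2) = 36.6.

36.6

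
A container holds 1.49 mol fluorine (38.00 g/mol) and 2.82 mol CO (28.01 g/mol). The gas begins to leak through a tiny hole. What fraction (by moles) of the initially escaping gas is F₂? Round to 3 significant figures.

0.312

Rate_i ∝ x_i/√M_i (Graham's law weighted by mole fraction), so the effusate composition follows n_i/√M_i.
x_F₂(eff) = (n_F₂/√M_F₂) / (n_F₂/√M_F₂ + n_CO/√M_CO)
= (1.49/√38.00) / (1.49/√38.00 + 2.82/√28.01) = 0.2417/(0.2417 + 0.5328) = 0.312.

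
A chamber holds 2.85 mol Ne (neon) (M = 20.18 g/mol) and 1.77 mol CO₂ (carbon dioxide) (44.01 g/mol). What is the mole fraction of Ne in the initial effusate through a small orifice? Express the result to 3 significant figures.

Each component's effusion rate ∝ (its partial pressure)·(1/√M) ∝ n_i/√M_i.
So x_Ne in the escaping gas = (n_Ne/√M_Ne) / Σ(n_i/√M_i)
= (2.85/√20.18) / (2.85/√20.18 + 1.77/√44.01) = 0.6344/(0.6344 + 0.2668) = 0.704.

0.704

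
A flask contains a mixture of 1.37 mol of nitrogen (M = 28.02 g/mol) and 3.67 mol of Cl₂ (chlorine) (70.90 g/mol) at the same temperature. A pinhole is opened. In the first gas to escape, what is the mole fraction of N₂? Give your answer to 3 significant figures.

Effusion rate of each component ∝ n_i/√M_i (partial pressure × 1/√M).
Mole fraction of N₂ in the effusate = (n_N₂/√M_N₂) / (n_N₂/√M_N₂ + n_Cl₂/√M_Cl₂)
= (1.37/√28.02) / (1.37/√28.02 + 3.67/√70.90) = 0.2588/(0.2588 + 0.4359) = 0.373.

0.373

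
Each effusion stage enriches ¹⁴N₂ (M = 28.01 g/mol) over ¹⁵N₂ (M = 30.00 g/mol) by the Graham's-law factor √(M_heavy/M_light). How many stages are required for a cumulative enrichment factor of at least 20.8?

Single-stage factor α = √(30.00/28.01), so ln α = ½ ln(1.07105) = 0.03432.
Need α^N ≥ 20.8 ⇒ N ≥ ln(20.8) / ln α = 3.035 / 0.03432 = 88.44.
So at least 89 stages are needed.

89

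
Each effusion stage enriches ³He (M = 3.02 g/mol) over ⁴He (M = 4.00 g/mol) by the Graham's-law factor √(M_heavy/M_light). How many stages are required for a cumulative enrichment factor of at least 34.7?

26

Single-stage factor α = √(4.00/3.02), so ln α = ½ ln(1.32450) = 0.1405.
Need α^N ≥ 34.7 ⇒ N ≥ ln(34.7) / ln α = 3.547 / 0.1405 = 25.24.
Rounding up, N = 26 stages.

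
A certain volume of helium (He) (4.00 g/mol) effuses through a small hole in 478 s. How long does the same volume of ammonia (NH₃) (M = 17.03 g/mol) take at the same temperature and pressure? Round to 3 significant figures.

Since effusion rate ∝ 1/√M, t_NH₃/t_He = √(M_NH₃/M_He) = √(17.03/4.00) = √4.258 = 2.063.
So the time for NH₃ is 478 × 2.063 = 986 s.

986 s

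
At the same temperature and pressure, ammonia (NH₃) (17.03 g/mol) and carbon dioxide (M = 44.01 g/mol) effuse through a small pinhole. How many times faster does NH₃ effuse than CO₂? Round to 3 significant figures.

1.61

Using Graham's law: rate_NH₃/rate_CO₂ = √(M_CO₂/M_NH₃) = √(44.01/17.03) = √2.584 = 1.61.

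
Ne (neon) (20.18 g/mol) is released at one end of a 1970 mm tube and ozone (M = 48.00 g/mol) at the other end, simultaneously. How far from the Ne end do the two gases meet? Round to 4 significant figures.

Distances travelled in equal time are proportional to diffusion rates, so d_Ne/d_O₃ = √(M_O₃/M_Ne) = √(48.00/20.18) = 1.542.
With d_Ne + d_O₃ = 1970 mm, d_O₃ = 1970/(1 + 1.542) = 774.9 mm.
d_Ne = 1970 − 774.9 = 1195 mm.

1195 mm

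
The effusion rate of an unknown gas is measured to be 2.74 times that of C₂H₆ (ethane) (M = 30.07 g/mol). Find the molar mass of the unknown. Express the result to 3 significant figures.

4.01 g/mol

Since effusion rate ∝ 1/√M, rate_X/rate_C₂H₆ = √(M_C₂H₆/M_X).
2.74 = √(30.07/M_X)
M_X = 30.07 / 2.74² = 30.07 / 7.508 = 4.01 g/mol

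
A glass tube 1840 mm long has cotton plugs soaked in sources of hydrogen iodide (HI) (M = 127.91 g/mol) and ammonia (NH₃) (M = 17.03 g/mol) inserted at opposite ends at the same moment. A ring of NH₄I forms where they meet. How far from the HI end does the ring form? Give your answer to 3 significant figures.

Distances travelled in equal time are proportional to diffusion rates, so d_HI/d_NH₃ = √(M_NH₃/M_HI) = √(17.03/127.91) = 0.3649.
With d_HI + d_NH₃ = 1840 mm, d_NH₃ = 1840/(1 + 0.3649) = 1348 mm.
d_HI = 1840 − 1348 = 492 mm.

492 mm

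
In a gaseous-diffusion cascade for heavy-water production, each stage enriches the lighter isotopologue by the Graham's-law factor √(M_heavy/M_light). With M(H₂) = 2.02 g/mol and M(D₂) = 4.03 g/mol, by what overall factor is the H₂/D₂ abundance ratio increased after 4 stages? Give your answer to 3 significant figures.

3.98

After 4 stages the ratio has grown by (√(4.03/2.02))^4 = (4.03/2.02)^(4/2).
= 1.99505^2 = 3.98.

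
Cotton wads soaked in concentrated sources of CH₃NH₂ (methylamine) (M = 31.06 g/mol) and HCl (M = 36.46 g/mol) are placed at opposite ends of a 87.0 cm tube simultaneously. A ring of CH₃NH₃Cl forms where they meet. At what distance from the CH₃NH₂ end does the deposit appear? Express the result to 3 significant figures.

The fronts meet when d_CH₃NH₂ + d_HCl = L with d_CH₃NH₂/d_HCl = √(M_HCl/M_CH₃NH₂) (Graham's law). Here √(M_HCl/M_CH₃NH₂) = √(36.46/31.06) = 1.083.
With d_CH₃NH₂ + d_HCl = 87.0 cm, d_HCl = 87.0/(1 + 1.083) = 41.76 cm.
d_CH₃NH₂ = 87.0 − 41.76 = 45.2 cm.

45.2 cm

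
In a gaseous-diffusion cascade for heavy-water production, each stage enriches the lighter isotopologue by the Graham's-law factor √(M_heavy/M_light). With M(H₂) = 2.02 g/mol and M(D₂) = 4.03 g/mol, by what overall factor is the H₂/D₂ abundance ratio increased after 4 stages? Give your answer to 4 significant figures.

After 4 stages the ratio has grown by (√(4.03/2.02))^4 = (4.03/2.02)^(4/2).
= 1.99505^2 = 3.980.

3.980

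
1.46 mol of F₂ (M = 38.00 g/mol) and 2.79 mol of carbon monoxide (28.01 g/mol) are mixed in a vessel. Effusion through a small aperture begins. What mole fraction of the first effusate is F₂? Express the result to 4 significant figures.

The effusion rate of species i is ∝ p_i/√M_i ∝ n_i/√M_i.
x_F₂(eff) = (n_F₂/√M_F₂) / (n_F₂/√M_F₂ + n_CO/√M_CO)
= (1.46/√38.00) / (1.46/√38.00 + 2.79/√28.01) = 0.2368/(0.2368 + 0.5272) = 0.3100.

0.3100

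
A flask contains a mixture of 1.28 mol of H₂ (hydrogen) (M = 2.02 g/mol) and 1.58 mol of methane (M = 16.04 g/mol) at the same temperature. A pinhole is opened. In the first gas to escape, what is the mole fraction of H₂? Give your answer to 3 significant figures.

Each component's effusion rate ∝ (its partial pressure)·(1/√M) ∝ n_i/√M_i.
x_H₂(eff) = (n_H₂/√M_H₂) / (n_H₂/√M_H₂ + n_CH₄/√M_CH₄)
= (1.28/√2.02) / (1.28/√2.02 + 1.58/√16.04) = 0.9006/(0.9006 + 0.3945) = 0.695.

0.695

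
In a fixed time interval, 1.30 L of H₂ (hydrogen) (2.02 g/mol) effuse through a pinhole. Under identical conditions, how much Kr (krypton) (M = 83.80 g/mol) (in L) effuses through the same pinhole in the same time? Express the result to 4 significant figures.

Graham's law gives rate_Kr/rate_H₂ = √(M_H₂/M_Kr) = √(2.02/83.80) = √0.02411 = 0.1553.
So the volume for Kr is 1.30 × 0.1553 = 0.2018 L.

0.2018 L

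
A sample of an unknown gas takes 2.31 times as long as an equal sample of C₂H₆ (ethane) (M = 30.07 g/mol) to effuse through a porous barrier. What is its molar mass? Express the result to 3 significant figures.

Using Graham's law: t_X/t_C₂H₆ = √(M_X/M_C₂H₆).
2.31 = √(M_X/30.07)
M_X = 30.07 × 2.31² = 30.07 × 5.336 = 160 g/mol

160 g/mol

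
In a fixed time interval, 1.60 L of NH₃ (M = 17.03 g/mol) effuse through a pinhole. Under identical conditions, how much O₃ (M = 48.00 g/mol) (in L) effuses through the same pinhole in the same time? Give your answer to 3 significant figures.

From Graham's law, rate_O₃/rate_NH₃ = √(M_NH₃/M_O₃) = √(17.03/48.00) = √0.3548 = 0.5956.
So the volume for O₃ is 1.60 × 0.5956 = 0.953 L.

0.953 L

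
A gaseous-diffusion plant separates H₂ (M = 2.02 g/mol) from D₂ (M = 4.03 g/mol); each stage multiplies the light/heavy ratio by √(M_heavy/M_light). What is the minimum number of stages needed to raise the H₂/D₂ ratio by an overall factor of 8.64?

With α = √(4.03/2.02) per stage, ln α = ½ ln(1.99505) = 0.3453.
Need α^N ≥ 8.64 ⇒ N ≥ ln(8.64) / ln α = 2.156 / 0.3453 = 6.24.
So at least 7 stages are needed.

7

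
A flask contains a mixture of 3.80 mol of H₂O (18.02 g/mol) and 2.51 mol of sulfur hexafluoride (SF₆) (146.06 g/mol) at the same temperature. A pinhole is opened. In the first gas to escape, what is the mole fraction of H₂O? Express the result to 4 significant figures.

0.8117

Each component's effusion rate ∝ (its partial pressure)·(1/√M) ∝ n_i/√M_i.
Mole fraction of H₂O in the effusate = (n_H₂O/√M_H₂O) / (n_H₂O/√M_H₂O + n_SF₆/√M_SF₆)
= (3.80/√18.02) / (3.80/√18.02 + 2.51/√146.06) = 0.8952/(0.8952 + 0.2077) = 0.8117.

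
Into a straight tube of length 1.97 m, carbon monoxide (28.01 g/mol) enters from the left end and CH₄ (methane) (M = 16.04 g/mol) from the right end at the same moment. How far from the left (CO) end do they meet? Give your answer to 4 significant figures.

0.8486 m

Distances travelled in equal time are proportional to diffusion rates, so d_CO/d_CH₄ = √(M_CH₄/M_CO) = √(16.04/28.01) = 0.7567.
With d_CO + d_CH₄ = 1.97 m, d_CH₄ = 1.97/(1 + 0.7567) = 1.121 m.
d_CO = 1.97 − 1.121 = 0.8486 m.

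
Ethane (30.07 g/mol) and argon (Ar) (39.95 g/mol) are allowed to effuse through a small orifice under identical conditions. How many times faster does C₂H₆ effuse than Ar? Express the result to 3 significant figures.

1.15

Using Graham's law: rate_C₂H₆/rate_Ar = √(M_Ar/M_C₂H₆) = √(39.95/30.07) = √1.329 = 1.15.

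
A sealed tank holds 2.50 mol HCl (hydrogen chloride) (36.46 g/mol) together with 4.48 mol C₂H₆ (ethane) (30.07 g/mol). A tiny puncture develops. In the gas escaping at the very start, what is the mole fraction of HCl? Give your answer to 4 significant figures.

Each component's effusion rate ∝ (its partial pressure)·(1/√M) ∝ n_i/√M_i.
Mole fraction of HCl in the effusate = (n_HCl/√M_HCl) / (n_HCl/√M_HCl + n_C₂H₆/√M_C₂H₆)
= (2.50/√36.46) / (2.50/√36.46 + 4.48/√30.07) = 0.4140/(0.4140 + 0.8170) = 0.3363.

0.3363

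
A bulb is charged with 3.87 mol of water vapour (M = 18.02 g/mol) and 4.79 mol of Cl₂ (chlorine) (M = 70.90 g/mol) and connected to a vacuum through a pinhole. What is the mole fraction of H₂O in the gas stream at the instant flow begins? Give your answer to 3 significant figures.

Rate_i ∝ x_i/√M_i (Graham's law weighted by mole fraction), so the effusate composition follows n_i/√M_i.
So x_H₂O in the escaping gas = (n_H₂O/√M_H₂O) / Σ(n_i/√M_i)
= (3.87/√18.02) / (3.87/√18.02 + 4.79/√70.90) = 0.9117/(0.9117 + 0.5689) = 0.616.

0.616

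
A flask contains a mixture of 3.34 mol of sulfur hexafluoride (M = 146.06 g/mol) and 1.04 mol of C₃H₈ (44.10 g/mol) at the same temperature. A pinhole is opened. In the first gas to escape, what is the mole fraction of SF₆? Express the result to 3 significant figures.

Effusion rate of each component ∝ n_i/√M_i (partial pressure × 1/√M).
So x_SF₆ in the escaping gas = (n_SF₆/√M_SF₆) / Σ(n_i/√M_i)
= (3.34/√146.06) / (3.34/√146.06 + 1.04/√44.10) = 0.2764/(0.2764 + 0.1566) = 0.638.

0.638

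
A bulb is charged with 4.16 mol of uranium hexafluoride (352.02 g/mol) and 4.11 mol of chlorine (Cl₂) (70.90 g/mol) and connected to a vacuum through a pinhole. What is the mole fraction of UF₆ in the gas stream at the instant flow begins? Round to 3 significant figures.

The effusion rate of species i is ∝ p_i/√M_i ∝ n_i/√M_i.
So x_UF₆ in the escaping gas = (n_UF₆/√M_UF₆) / Σ(n_i/√M_i)
= (4.16/√352.02) / (4.16/√352.02 + 4.11/√70.90) = 0.2217/(0.2217 + 0.4881) = 0.312.

0.312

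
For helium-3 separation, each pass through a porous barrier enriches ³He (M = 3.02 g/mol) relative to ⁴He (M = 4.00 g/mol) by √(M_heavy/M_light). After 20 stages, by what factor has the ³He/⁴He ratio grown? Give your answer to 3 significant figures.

16.6

Each stage multiplies the ratio by α = √(4.00/3.02), so after 20 stages the overall factor is α^20 = (4.00/3.02)^(20/2).
= 1.32450^10 = 16.6.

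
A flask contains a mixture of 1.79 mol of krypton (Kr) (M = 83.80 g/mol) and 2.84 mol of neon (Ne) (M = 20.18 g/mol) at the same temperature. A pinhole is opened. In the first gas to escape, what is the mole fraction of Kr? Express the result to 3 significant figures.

The effusion rate of species i is ∝ p_i/√M_i ∝ n_i/√M_i.
So x_Kr in the escaping gas = (n_Kr/√M_Kr) / Σ(n_i/√M_i)
= (1.79/√83.80) / (1.79/√83.80 + 2.84/√20.18) = 0.1955/(0.1955 + 0.6322) = 0.236.

0.236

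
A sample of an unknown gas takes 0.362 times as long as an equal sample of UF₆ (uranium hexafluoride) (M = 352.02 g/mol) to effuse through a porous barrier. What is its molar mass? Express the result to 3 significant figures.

By Graham's law, t_X/t_UF₆ = √(M_X/M_UF₆).
0.362 = √(M_X/352.02)
M_X = 352.02 × 0.362² = 352.02 × 0.1310 = 46.1 g/mol

46.1 g/mol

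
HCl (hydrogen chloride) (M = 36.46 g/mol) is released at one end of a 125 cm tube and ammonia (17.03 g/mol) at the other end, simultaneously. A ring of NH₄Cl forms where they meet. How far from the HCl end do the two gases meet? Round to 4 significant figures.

Distances travelled in equal time are proportional to diffusion rates, so d_HCl/d_NH₃ = √(M_NH₃/M_HCl) = √(17.03/36.46) = 0.6834.
With d_HCl + d_NH₃ = 125 cm, d_NH₃ = 125/(1 + 0.6834) = 74.25 cm.
d_HCl = 125 − 74.25 = 50.75 cm.

50.75 cm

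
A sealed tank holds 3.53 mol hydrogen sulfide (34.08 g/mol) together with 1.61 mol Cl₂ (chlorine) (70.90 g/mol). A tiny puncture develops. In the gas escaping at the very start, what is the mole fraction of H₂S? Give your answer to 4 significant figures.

Effusion rate of each component ∝ n_i/√M_i (partial pressure × 1/√M).
x_H₂S(eff) = (n_H₂S/√M_H₂S) / (n_H₂S/√M_H₂S + n_Cl₂/√M_Cl₂)
= (3.53/√34.08) / (3.53/√34.08 + 1.61/√70.90) = 0.6047/(0.6047 + 0.1912) = 0.7598.

0.7598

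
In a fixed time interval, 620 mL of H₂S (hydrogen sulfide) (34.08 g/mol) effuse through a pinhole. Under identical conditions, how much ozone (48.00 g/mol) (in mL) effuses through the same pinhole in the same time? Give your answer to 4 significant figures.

Since effusion rate ∝ 1/√M, rate_O₃/rate_H₂S = √(M_H₂S/M_O₃) = √(34.08/48.00) = √0.7100 = 0.8426.
So the volume for O₃ is 620 × 0.8426 = 522.4 mL.

522.4 mL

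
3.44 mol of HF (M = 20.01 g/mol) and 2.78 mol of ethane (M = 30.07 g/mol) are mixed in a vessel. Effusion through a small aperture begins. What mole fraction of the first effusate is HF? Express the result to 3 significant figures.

0.603

Each component's effusion rate ∝ (its partial pressure)·(1/√M) ∝ n_i/√M_i.
Mole fraction of HF in the effusate = (n_HF/√M_HF) / (n_HF/√M_HF + n_C₂H₆/√M_C₂H₆)
= (3.44/√20.01) / (3.44/√20.01 + 2.78/√30.07) = 0.7690/(0.7690 + 0.5070) = 0.603.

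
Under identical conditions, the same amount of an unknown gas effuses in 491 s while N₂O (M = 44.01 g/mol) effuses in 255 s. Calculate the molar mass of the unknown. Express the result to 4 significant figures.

163.2 g/mol

Since effusion rate ∝ 1/√M, t_X/t_N₂O = √(M_X/M_N₂O).
491/255 = 1.925 = √(M_X/44.01)
M_X = 44.01 × 1.925² = 44.01 × 3.708 = 163.2 g/mol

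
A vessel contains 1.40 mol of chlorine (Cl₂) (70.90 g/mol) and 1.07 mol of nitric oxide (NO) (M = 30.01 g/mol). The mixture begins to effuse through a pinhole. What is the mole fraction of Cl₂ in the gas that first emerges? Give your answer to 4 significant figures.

0.4598

The effusion rate of species i is ∝ p_i/√M_i ∝ n_i/√M_i.
x_Cl₂(eff) = (n_Cl₂/√M_Cl₂) / (n_Cl₂/√M_Cl₂ + n_NO/√M_NO)
= (1.40/√70.90) / (1.40/√70.90 + 1.07/√30.01) = 0.1663/(0.1663 + 0.1953) = 0.4598.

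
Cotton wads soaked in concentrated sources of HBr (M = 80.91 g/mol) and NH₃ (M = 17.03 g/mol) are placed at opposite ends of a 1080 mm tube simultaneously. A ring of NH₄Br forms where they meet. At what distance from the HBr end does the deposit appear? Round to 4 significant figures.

339.7 mm

The fronts meet when d_HBr + d_NH₃ = L with d_HBr/d_NH₃ = √(M_NH₃/M_HBr) (Graham's law). Here √(M_NH₃/M_HBr) = √(17.03/80.91) = 0.4588.
With d_HBr + d_NH₃ = 1080 mm, d_NH₃ = 1080/(1 + 0.4588) = 740.3 mm.
d_HBr = 1080 − 740.3 = 339.7 mm.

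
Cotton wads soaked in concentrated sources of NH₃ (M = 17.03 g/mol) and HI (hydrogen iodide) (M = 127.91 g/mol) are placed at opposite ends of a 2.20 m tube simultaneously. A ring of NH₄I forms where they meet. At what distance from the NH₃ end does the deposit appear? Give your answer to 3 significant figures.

Graham's law gives d_NH₃/d_HI = rate_NH₃/rate_HI = √(M_HI/M_NH₃) = √(127.91/17.03) = 2.741.
With d_NH₃ + d_HI = 2.20 m, d_HI = 2.20/(1 + 2.741) = 0.5881 m.
d_NH₃ = 2.20 − 0.5881 = 1.61 m.

1.61 m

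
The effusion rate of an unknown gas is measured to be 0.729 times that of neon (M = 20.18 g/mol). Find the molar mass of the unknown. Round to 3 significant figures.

By Graham's law, rate_X/rate_Ne = √(M_Ne/M_X).
0.729 = √(20.18/M_X)
M_X = 20.18 / 0.729² = 20.18 / 0.5314 = 38.0 g/mol

38.0 g/mol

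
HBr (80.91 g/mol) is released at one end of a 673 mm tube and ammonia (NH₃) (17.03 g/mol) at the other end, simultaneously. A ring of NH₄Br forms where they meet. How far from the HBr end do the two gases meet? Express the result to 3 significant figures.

The fronts meet when d_HBr + d_NH₃ = L with d_HBr/d_NH₃ = √(M_NH₃/M_HBr) (Graham's law). Here √(M_NH₃/M_HBr) = √(17.03/80.91) = 0.4588.
With d_HBr + d_NH₃ = 673 mm, d_NH₃ = 673/(1 + 0.4588) = 461.3 mm.
d_HBr = 673 − 461.3 = 212 mm.

212 mm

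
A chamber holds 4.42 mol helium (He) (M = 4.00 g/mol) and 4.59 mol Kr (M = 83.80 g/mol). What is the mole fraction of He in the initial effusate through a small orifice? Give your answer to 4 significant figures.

0.8151

Effusion rate of each component ∝ n_i/√M_i (partial pressure × 1/√M).
x_He(eff) = (n_He/√M_He) / (n_He/√M_He + n_Kr/√M_Kr)
= (4.42/√4.00) / (4.42/√4.00 + 4.59/√83.80) = 2.210/(2.210 + 0.5014) = 0.8151.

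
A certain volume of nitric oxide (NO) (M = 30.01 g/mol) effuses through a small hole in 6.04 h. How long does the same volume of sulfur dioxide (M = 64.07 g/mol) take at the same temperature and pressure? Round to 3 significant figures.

8.83 h

From Graham's law, t_SO₂/t_NO = √(M_SO₂/M_NO) = √(64.07/30.01) = √2.135 = 1.461.
So the time for SO₂ is 6.04 × 1.461 = 8.83 h.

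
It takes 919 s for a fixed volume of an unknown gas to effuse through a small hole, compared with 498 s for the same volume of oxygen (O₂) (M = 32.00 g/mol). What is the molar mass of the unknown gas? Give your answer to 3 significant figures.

Using Graham's law: t_X/t_O₂ = √(M_X/M_O₂).
919/498 = 1.845 = √(M_X/32.00)
M_X = 32.00 × 1.845² = 32.00 × 3.405 = 109 g/mol

109 g/mol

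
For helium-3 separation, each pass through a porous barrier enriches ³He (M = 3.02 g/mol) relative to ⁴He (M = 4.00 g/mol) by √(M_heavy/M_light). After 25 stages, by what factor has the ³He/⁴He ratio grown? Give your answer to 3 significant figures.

After 25 stages the ratio has grown by (√(4.00/3.02))^25 = (4.00/3.02)^(25/2).
= 1.32450^(25/2) = 33.5.

33.5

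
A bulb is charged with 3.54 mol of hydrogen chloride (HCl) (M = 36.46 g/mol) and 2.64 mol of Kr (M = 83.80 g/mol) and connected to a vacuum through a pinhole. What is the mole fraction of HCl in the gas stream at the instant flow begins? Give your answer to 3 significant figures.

0.670

Rate_i ∝ x_i/√M_i (Graham's law weighted by mole fraction), so the effusate composition follows n_i/√M_i.
Mole fraction of HCl in the effusate = (n_HCl/√M_HCl) / (n_HCl/√M_HCl + n_Kr/√M_Kr)
= (3.54/√36.46) / (3.54/√36.46 + 2.64/√83.80) = 0.5863/(0.5863 + 0.2884) = 0.670.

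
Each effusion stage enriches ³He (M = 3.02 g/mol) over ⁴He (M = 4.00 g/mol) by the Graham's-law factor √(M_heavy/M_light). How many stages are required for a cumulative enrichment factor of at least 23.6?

23

Single-stage factor α = √(4.00/3.02), so ln α = ½ ln(1.32450) = 0.1405.
Need α^N ≥ 23.6 ⇒ N ≥ ln(23.6) / ln α = 3.161 / 0.1405 = 22.50.
Minimum whole number of stages: N = 23.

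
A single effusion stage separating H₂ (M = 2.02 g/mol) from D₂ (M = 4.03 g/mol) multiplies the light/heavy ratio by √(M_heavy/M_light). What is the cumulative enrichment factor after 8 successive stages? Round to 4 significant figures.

15.84

The single-stage factor is √(M_heavy/M_light), so 8 stages give [√(4.03/2.02)]^8 = (4.03/2.02)^(8/2).
= 1.99505^4 = 15.84.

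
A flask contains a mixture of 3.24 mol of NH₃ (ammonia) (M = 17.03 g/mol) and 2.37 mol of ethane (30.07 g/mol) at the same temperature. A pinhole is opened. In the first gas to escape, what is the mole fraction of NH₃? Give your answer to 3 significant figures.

0.645

The effusion rate of species i is ∝ p_i/√M_i ∝ n_i/√M_i.
x_NH₃(eff) = (n_NH₃/√M_NH₃) / (n_NH₃/√M_NH₃ + n_C₂H₆/√M_C₂H₆)
= (3.24/√17.03) / (3.24/√17.03 + 2.37/√30.07) = 0.7851/(0.7851 + 0.4322) = 0.645.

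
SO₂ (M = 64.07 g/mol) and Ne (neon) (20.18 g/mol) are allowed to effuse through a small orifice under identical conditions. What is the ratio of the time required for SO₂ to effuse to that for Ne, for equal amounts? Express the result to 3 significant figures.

Since effusion rate ∝ 1/√M, t_SO₂/t_Ne = √(M_SO₂/M_Ne) = √(64.07/20.18) = √3.175 = 1.78.

1.78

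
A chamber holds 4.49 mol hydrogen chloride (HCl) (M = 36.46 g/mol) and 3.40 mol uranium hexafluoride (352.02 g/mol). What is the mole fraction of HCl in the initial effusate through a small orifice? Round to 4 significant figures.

The effusion rate of species i is ∝ p_i/√M_i ∝ n_i/√M_i.
So x_HCl in the escaping gas = (n_HCl/√M_HCl) / Σ(n_i/√M_i)
= (4.49/√36.46) / (4.49/√36.46 + 3.40/√352.02) = 0.7436/(0.7436 + 0.1812) = 0.8041.

0.8041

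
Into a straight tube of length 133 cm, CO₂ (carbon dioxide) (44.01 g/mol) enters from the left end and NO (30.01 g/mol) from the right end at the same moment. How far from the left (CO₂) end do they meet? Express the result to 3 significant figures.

In equal time, each gas travels a distance ∝ its rate ∝ 1/√M, so d_CO₂/d_NO = √(M_NO/M_CO₂) = √(30.01/44.01) = 0.8258.
With d_CO₂ + d_NO = 133 cm, d_NO = 133/(1 + 0.8258) = 72.85 cm.
d_CO₂ = 133 − 72.85 = 60.2 cm.

60.2 cm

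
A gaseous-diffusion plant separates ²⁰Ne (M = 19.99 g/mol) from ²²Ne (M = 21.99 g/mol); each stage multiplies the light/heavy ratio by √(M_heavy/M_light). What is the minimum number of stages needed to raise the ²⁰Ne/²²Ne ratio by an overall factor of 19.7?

63

Per stage α = (21.99/19.99)^(1/2) = 1.10005^0.5, giving ln α = 0.04768.
Need α^N ≥ 19.7 ⇒ N ≥ ln(19.7) / ln α = 2.981 / 0.04768 = 62.52.
So at least 63 stages are needed.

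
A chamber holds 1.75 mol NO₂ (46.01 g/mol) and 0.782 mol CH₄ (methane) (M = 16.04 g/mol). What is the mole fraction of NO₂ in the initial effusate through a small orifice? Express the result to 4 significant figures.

The effusion rate of species i is ∝ p_i/√M_i ∝ n_i/√M_i.
So x_NO₂ in the escaping gas = (n_NO₂/√M_NO₂) / Σ(n_i/√M_i)
= (1.75/√46.01) / (1.75/√46.01 + 0.782/√16.04) = 0.2580/(0.2580 + 0.1953) = 0.5692.

0.5692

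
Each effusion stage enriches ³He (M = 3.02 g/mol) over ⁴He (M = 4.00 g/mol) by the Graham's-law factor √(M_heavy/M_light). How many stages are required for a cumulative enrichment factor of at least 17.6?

Single-stage factor α = √(4.00/3.02), so ln α = ½ ln(1.32450) = 0.1405.
Need α^N ≥ 17.6 ⇒ N ≥ ln(17.6) / ln α = 2.868 / 0.1405 = 20.41.
Rounding up, N = 21 stages.

21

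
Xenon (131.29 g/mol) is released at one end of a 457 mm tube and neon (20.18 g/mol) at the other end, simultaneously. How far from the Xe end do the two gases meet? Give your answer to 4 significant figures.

Graham's law gives d_Xe/d_Ne = rate_Xe/rate_Ne = √(M_Ne/M_Xe) = √(20.18/131.29) = 0.3921.
With d_Xe + d_Ne = 457 mm, d_Ne = 457/(1 + 0.3921) = 328.3 mm.
d_Xe = 457 − 328.3 = 128.7 mm.

128.7 mm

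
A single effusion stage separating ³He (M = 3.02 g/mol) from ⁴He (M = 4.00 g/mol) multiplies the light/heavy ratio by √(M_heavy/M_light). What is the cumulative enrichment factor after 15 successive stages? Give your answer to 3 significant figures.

8.23

Each stage multiplies the ratio by α = √(4.00/3.02), so after 15 stages the overall factor is α^15 = (4.00/3.02)^(15/2).
= 1.32450^(15/2) = 8.23.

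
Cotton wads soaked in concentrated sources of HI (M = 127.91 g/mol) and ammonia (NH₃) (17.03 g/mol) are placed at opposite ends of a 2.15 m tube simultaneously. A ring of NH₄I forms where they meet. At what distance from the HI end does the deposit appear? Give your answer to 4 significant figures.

0.5748 m

Graham's law gives d_HI/d_NH₃ = rate_HI/rate_NH₃ = √(M_NH₃/M_HI) = √(17.03/127.91) = 0.3649.
With d_HI + d_NH₃ = 2.15 m, d_NH₃ = 2.15/(1 + 0.3649) = 1.575 m.
d_HI = 2.15 − 1.575 = 0.5748 m.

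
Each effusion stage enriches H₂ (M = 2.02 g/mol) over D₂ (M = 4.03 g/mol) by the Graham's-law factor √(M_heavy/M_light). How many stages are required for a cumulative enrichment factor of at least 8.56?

7

With α = √(4.03/2.02) per stage, ln α = ½ ln(1.99505) = 0.3453.
Need α^N ≥ 8.56 ⇒ N ≥ ln(8.56) / ln α = 2.147 / 0.3453 = 6.22.
Minimum whole number of stages: N = 7.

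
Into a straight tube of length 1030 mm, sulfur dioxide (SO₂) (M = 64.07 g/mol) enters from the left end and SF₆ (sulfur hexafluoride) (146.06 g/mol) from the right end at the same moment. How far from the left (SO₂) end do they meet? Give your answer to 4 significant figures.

619.6 mm

In equal time, each gas travels a distance ∝ its rate ∝ 1/√M, so d_SO₂/d_SF₆ = √(M_SF₆/M_SO₂) = √(146.06/64.07) = 1.510.
With d_SO₂ + d_SF₆ = 1030 mm, d_SF₆ = 1030/(1 + 1.510) = 410.4 mm.
d_SO₂ = 1030 − 410.4 = 619.6 mm.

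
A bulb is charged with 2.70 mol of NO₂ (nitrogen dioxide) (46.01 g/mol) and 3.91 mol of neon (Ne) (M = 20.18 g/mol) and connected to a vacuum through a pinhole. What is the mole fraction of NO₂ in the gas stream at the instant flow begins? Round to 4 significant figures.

Effusion rate of each component ∝ n_i/√M_i (partial pressure × 1/√M).
Mole fraction of NO₂ in the effusate = (n_NO₂/√M_NO₂) / (n_NO₂/√M_NO₂ + n_Ne/√M_Ne)
= (2.70/√46.01) / (2.70/√46.01 + 3.91/√20.18) = 0.3981/(0.3981 + 0.8704) = 0.3138.

0.3138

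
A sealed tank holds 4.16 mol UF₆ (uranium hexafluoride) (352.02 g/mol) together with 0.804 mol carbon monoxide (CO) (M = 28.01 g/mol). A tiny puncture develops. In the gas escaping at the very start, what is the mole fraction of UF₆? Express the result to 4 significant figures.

Effusion rate of each component ∝ n_i/√M_i (partial pressure × 1/√M).
Mole fraction of UF₆ in the effusate = (n_UF₆/√M_UF₆) / (n_UF₆/√M_UF₆ + n_CO/√M_CO)
= (4.16/√352.02) / (4.16/√352.02 + 0.804/√28.01) = 0.2217/(0.2217 + 0.1519) = 0.5934.

0.5934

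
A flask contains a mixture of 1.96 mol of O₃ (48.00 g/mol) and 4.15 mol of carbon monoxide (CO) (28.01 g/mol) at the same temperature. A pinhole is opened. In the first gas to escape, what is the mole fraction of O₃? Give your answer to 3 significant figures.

Rate_i ∝ x_i/√M_i (Graham's law weighted by mole fraction), so the effusate composition follows n_i/√M_i.
So x_O₃ in the escaping gas = (n_O₃/√M_O₃) / Σ(n_i/√M_i)
= (1.96/√48.00) / (1.96/√48.00 + 4.15/√28.01) = 0.2829/(0.2829 + 0.7841) = 0.265.

0.265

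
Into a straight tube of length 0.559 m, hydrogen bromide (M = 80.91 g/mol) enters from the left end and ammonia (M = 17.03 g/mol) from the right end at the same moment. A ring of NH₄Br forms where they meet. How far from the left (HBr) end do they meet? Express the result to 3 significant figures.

0.176 m

Graham's law gives d_HBr/d_NH₃ = rate_HBr/rate_NH₃ = √(M_NH₃/M_HBr) = √(17.03/80.91) = 0.4588.
With d_HBr + d_NH₃ = 0.559 m, d_NH₃ = 0.559/(1 + 0.4588) = 0.3832 m.
d_HBr = 0.559 − 0.3832 = 0.176 m.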